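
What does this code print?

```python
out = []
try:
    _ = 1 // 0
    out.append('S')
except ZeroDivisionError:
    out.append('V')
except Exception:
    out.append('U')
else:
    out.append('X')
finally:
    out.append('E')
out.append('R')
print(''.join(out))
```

Execution trace: 'V' (except ZeroDivisionError) → 'E' (finally) → 'R' (after the try/except). Output: VER

Answer: VER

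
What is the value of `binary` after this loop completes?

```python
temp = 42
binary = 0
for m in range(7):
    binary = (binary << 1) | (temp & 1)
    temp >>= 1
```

Reverse lowest 7 bits of 42
`binary` takes the values: 0 → 1 → 2 → 5 → 10 → 21 → 42

Answer: 42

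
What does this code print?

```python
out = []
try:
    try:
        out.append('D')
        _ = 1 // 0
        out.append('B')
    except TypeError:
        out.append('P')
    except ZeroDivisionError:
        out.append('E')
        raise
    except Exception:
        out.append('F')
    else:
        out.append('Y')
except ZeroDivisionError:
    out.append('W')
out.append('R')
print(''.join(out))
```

Execution trace: 'D' (inner try body) → 'E' (inner except ZeroDivisionError) → 'W' (outer except ZeroDivisionError) → 'R' (after the try/except). Output: DEWR

Answer: DEWR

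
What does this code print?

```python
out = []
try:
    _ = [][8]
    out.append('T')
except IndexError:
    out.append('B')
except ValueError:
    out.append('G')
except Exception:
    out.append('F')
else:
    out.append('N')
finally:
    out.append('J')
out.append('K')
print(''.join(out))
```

Execution trace: 'B' (except IndexError) → 'J' (finally) → 'K' (after the try/except). Output: BJK

Answer: BJK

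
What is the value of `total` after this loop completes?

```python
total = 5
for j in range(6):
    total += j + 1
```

Start at 5, add 1 to 6 = 26
`total` takes the values: 5 → 6 → 8 → 11 → 15 → 20 → 26

Answer: 26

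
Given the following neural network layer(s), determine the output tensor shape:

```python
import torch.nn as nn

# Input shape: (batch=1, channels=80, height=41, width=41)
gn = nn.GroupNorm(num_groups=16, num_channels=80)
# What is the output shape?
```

Input: (1, 80, 41, 41) -> Output: (1, 80, 41, 41)

Answer: (1, 80, 41, 41)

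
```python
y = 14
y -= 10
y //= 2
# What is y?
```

Trace:
`y = 14` → y = 14
`y -= 10` → y = 4
`y //= 2` → y = 2
So y = 2

Answer: 2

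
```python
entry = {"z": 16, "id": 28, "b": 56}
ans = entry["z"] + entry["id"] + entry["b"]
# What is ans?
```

Trace:
`entry = {"z": 16, "id": 28, "b": 56}` → entry = {'z': 16, 'id': 28, 'b': 56}
`ans = entry["z"] + entry["id"] + entry["b"]` → ans = 100
So ans = 100

Answer: 100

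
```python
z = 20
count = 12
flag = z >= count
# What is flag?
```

Trace:
`z = 20` → z = 20
`count = 12` → count = 12
`flag = z >= count` → flag = True
So flag = True

Answer: True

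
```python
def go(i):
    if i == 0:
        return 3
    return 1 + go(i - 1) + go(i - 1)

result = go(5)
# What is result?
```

go(i) = 1 + 2·go(i-1), go(0)=3. Closed form: (3+1)·2^5 - 1 = 127.

Answer: 127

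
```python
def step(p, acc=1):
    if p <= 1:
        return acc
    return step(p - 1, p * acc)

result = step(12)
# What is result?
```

Accumulator trace (n, acc): (12, 1) -> (11, 12) -> (10, 132) -> (9, 1320) -> (8, 11880) -> (7, 95040) -> (6, 665280) -> (5, 3991680) -> (4, 19958400) -> (3, 79833600) -> (2, 239500800) -> (1, 479001600) -> return 479001600

Answer: 479001600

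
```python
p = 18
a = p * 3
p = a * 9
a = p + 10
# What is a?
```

Trace:
`p = 18` → p = 18
`a = p * 3` → a = 54
`p = a * 9` → p = 486
`a = p + 10` → a = 496
So a = 496

Answer: 496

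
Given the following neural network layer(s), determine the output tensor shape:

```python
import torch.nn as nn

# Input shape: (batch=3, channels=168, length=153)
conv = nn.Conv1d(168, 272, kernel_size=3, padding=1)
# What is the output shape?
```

Input: (3, 168, 153) -> Output: (3, 272, 153)

Answer: (3, 272, 153)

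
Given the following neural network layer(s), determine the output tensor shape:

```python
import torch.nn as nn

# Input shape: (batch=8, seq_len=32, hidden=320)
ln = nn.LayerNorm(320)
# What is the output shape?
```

Input: (8, 32, 320) -> Output: (8, 32, 320)

Answer: (8, 32, 320)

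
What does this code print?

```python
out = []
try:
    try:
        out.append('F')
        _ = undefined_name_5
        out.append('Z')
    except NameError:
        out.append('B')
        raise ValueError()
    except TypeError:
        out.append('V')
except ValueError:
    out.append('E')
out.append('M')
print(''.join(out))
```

Execution trace: 'F' (try body) → 'B' (except NameError) → 'E' (outer except ValueError) → 'M' (after the try/except). Output: FBEM

Answer: FBEM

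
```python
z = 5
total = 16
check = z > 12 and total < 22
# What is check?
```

Trace:
`z = 5` → z = 5
`total = 16` → total = 16
`check = z > 12 and total < 22` → check = False
So check = False

Answer: False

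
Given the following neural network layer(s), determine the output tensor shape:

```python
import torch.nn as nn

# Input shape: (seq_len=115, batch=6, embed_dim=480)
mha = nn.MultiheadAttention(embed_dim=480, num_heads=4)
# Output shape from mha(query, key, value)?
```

Input: (115, 6, 480) -> Output: (115, 6, 480)

Answer: (115, 6, 480)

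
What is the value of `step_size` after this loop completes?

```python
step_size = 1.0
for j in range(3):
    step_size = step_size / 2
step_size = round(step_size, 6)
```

Halving LR 3 times: 1 / 2^3
`step_size` takes the values: 1.0 → 0.5 → 0.25 → 0.125

Answer: 0.125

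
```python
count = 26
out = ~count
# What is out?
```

Trace:
`count = 26` → count = 26
`out = ~count` → out = -27
So out = -27

Answer: -27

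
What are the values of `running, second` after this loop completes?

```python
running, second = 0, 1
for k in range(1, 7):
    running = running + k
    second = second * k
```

Sum and factorial of 1 to 6
`running, second` takes the values: (0, 1) → (1, 1) → (3, 1) → (3, 2) → (6, 2) → (6, 6) → (10, 6) → (10, 24) → (15, 24) → (15, 120) → (21, 120) → (21, 720)

Answer: 21, 720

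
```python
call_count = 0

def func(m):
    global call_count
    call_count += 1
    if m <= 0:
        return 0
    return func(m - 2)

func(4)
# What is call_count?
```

Linear recursion stepping by 2: 3 calls from m=4 down to ≤0.

Answer: 3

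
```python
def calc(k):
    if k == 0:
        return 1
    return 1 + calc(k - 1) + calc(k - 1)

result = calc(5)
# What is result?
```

calc(k) = 1 + 2·calc(k-1), calc(0)=1. Closed form: (1+1)·2^5 - 1 = 63.

Answer: 63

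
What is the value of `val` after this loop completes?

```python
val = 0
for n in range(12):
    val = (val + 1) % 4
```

Increment mod 4, 12 times = 0
`val` takes the values: 0 → 1 → 2 → 3 → 0 → 1 → 2 → 3 → 0 → 1 → 2 → 3 → 0

Answer: 0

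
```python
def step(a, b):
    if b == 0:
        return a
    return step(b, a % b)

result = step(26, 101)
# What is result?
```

step(26, 101) -> step(101, 26) -> step(26, 23) -> step(23, 3) -> step(3, 2) -> step(2, 1) -> step(1, 0) -> 1

Answer: 1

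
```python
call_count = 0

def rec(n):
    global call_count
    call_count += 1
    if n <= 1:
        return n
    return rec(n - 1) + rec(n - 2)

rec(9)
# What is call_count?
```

Calls(n) = 1 + Calls(n-1) + Calls(n-2); Calls(0)=Calls(1)=1. For n=9 this gives 109.

Answer: 109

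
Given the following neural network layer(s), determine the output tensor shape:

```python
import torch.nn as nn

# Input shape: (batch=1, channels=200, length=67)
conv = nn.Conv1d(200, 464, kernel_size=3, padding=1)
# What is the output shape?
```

Input: (1, 200, 67) -> Output: (1, 464, 67)

Answer: (1, 464, 67)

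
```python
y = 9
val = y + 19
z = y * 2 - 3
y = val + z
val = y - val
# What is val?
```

Trace:
`y = 9` → y = 9
`val = y + 19` → val = 28
`z = y * 2 - 3` → z = 15
`y = val + z` → y = 43
`val = y - val` → val = 15
So val = 15

Answer: 15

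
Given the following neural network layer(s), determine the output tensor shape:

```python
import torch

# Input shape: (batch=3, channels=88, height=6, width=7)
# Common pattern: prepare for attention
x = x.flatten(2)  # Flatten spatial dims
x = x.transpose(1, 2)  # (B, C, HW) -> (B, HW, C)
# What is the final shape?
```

Input: (3, 88, 6, 7) -> after flatten(2): (3, 88, 42) -> Output: (3, 42, 88)

Answer: (3, 42, 88)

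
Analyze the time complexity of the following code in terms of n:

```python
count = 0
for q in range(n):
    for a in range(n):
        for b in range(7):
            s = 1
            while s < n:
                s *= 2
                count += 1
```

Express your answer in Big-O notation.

Each loop level contributes: n × n × 1 × log n. Multiplying the contributions gives O(n^2 log n).

Answer: O(n^2 log n)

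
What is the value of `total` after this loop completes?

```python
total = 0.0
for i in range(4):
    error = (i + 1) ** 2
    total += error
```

Sum of squared losses 1² + 2² + ... + 4²
`total` takes the values: 0.0 → 1.0 → 5.0 → 14.0 → 30.0

Answer: 30.0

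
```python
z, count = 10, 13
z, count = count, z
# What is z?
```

Trace:
`z, count = 10, 13` → z = 10; count = 13
`z, count = count, z` → z = 13; count = 10
So z = 13

Answer: 13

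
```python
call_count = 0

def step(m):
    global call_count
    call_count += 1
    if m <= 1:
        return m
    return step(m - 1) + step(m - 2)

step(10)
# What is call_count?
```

Calls(m) = 1 + Calls(m-1) + Calls(m-2); Calls(0)=Calls(1)=1. For m=10 this gives 177.

Answer: 177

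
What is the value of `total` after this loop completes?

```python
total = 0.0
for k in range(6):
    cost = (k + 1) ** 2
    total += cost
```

Sum of squared losses 1² + 2² + ... + 6²
`total` takes the values: 0.0 → 1.0 → 5.0 → 14.0 → 30.0 → 55.0 → 91.0

Answer: 91.0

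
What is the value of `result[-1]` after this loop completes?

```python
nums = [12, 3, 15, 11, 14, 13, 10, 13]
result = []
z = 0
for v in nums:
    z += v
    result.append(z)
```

Cumulative sum ends at 91
`result` takes the values: [] → [12] → [12, 15] → [12, 15, 30] → [12, 15, 30, 41] → [12, 15, 30, 41, 55] → [12, 15, 30, 41, 55, 68] → [12, 15, 30, 41, 55, 68, 78] → [12, 15, 30, 41, 55, 68, 78, 91]
So `result[-1]` = 91

Answer: 91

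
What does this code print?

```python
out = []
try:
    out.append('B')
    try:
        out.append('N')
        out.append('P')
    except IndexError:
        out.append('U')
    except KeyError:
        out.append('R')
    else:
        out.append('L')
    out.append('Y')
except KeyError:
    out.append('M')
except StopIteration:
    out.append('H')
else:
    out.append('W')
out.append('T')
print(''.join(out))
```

Execution trace: 'B' (try body) → 'N' (inner try body) → 'P' (inner try body, no exception) → 'L' (inner else) → 'Y' (try body, no exception) → 'W' (else) → 'T' (after the try/except). Output: BNPLYWT

Answer: BNPLYWT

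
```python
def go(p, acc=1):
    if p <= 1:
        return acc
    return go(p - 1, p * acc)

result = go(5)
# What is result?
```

Accumulator trace (n, acc): (5, 1) -> (4, 5) -> (3, 20) -> (2, 60) -> (1, 120) -> return 120

Answer: 120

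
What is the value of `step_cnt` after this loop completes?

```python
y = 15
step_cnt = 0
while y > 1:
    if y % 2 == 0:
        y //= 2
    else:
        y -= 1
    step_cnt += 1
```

Steps to reduce 15 to 1
`step_cnt` takes the values: 0 → 1 → 2 → 3 → 4 → 5 → 6

Answer: 6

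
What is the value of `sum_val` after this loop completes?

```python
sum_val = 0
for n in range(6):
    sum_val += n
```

Sum of 0 to 5 = 15
`sum_val` takes the values: 0 → 1 → 3 → 6 → 10 → 15

Answer: 15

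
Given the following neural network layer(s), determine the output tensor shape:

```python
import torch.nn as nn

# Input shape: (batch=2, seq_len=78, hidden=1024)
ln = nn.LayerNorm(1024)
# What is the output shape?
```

Input: (2, 78, 1024) -> Output: (2, 78, 1024)

Answer: (2, 78, 1024)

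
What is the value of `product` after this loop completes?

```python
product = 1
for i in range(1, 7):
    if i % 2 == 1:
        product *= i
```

Product of odd numbers 1 to 6
`product` takes the values: 1 → 3 → 15

Answer: 15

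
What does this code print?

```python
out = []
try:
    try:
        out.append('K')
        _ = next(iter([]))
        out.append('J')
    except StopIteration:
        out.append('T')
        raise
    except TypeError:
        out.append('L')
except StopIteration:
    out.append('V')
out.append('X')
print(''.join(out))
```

Execution trace: 'K' (inner try body) → 'T' (inner except StopIteration) → 'V' (outer except StopIteration) → 'X' (after the try/except). Output: KTVX

Answer: KTVX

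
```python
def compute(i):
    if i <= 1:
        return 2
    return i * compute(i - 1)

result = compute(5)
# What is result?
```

compute(5) = 5 * 4 * 3 * 2 * 2 = 240

Answer: 240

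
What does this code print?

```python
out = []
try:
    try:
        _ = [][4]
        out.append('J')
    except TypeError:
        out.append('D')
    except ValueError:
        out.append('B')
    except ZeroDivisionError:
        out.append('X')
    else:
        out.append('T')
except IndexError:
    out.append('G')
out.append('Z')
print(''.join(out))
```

Execution trace: 'G' (outer except IndexError) → 'Z' (after the try/except). Output: GZ

Answer: GZ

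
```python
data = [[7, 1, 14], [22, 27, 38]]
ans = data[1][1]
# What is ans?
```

Trace:
`data = [[7, 1, 14], [22, 27, 38]]` → data = [[7, 1, 14], [22, 27, 38]]
`ans = data[1][1]` → ans = 27
So ans = 27

Answer: 27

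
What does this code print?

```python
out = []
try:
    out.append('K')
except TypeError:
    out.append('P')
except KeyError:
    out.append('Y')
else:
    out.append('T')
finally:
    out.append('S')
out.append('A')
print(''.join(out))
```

Execution trace: 'K' (try body, no exception) → 'T' (else) → 'S' (finally) → 'A' (after the try/except). Output: KTSA

Answer: KTSA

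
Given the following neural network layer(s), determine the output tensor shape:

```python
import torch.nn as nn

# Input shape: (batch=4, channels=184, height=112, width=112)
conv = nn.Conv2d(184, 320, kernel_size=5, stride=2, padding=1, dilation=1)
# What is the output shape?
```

Input: (4, 184, 112, 112) -> Output: (4, 320, 55, 55)

Answer: (4, 320, 55, 55)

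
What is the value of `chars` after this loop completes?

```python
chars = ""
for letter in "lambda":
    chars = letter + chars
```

Reverse 'lambda'
`chars` takes the values: "" → "l" → "al" → "mal" → "bmal" → "dbmal" → "adbmal"

Answer: "adbmal"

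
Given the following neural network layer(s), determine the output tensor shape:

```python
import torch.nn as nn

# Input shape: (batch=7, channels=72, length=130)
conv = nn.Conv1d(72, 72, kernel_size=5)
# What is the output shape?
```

Input: (7, 72, 130) -> Output: (7, 72, 126)

Answer: (7, 72, 126)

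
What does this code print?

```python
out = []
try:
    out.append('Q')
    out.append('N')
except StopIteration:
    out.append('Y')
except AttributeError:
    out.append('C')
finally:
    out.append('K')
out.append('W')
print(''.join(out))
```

Execution trace: 'Q' (try body) → 'N' (try body, no exception) → 'K' (finally) → 'W' (after the try/except). Output: QNKW

Answer: QNKW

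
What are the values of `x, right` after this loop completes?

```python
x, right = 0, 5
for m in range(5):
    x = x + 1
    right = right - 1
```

x goes 0→5, right goes 5→0
`x, right` takes the values: (0, 5) → (1, 5) → (1, 4) → (2, 4) → (2, 3) → (3, 3) → (3, 2) → (4, 2) → (4, 1) → (5, 1) → (5, 0)

Answer: 5, 0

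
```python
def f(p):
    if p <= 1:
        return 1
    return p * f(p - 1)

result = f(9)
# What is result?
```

f(9) = 9 * 8 * 7 * 6 * 5 * 4 * 3 * 2 * 1 = 362880

Answer: 362880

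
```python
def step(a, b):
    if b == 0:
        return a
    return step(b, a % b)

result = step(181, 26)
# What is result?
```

step(181, 26) -> step(26, 25) -> step(25, 1) -> step(1, 0) -> 1

Answer: 1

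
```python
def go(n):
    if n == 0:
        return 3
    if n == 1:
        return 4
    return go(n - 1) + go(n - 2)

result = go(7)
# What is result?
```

Build up from base cases: go(0)=3, go(1)=4, go(2)=7, go(3)=11, go(4)=18, go(5)=29, go(6)=47, ..., go(7)=76

Answer: 76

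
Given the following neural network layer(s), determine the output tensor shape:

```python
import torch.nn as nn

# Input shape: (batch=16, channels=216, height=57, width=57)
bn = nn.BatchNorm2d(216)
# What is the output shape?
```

Input: (16, 216, 57, 57) -> Output: (16, 216, 57, 57)

Answer: (16, 216, 57, 57)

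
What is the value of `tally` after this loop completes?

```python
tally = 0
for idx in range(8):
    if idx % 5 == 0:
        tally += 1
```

Count numbers divisible by 5 in range(8)
`tally` takes the values: 0 → 1 → 2

Answer: 2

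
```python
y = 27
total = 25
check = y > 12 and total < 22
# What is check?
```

Trace:
`y = 27` → y = 27
`total = 25` → total = 25
`check = y > 12 and total < 22` → check = False
So check = False

Answer: False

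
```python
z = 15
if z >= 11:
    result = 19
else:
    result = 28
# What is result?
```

Trace:
`z = 15` → z = 15
`if z >= 11: ...` → z >= 11 is True → result = 19
So result = 19

Answer: 19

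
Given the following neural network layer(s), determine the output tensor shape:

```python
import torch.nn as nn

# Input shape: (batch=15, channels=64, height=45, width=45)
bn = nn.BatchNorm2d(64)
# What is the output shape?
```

Input: (15, 64, 45, 45) -> Output: (15, 64, 45, 45)

Answer: (15, 64, 45, 45)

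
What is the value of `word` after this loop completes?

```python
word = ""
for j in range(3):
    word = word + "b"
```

Repeat 'b' 3 times
`word` takes the values: "" → "b" → "bb" → "bbb"

Answer: "bbb"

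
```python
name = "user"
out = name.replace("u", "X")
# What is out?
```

Trace:
`name = "user"` → name = 'user'
`out = name.replace("u", "X")` → out = 'Xser'
So out = 'Xser'

Answer: 'Xser'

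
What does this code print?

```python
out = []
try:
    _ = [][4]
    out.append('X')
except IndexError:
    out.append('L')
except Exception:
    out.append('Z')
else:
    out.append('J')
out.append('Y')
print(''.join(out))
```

Execution trace: 'L' (except IndexError) → 'Y' (after the try/except). Output: LY

Answer: LY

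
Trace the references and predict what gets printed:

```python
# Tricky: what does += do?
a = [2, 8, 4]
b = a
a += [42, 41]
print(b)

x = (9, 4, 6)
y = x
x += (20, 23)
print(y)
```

Key concept: += behavior differs for mutable vs immutable.
Step by step:
`a = [2, 8, 4]` → a = [2, 8, 4]
`b = a` → b = [2, 8, 4] (same object as a)
`a += [42, 41]` → a = [2, 8, 4, 42, 41] (same object as b); b = [2, 8, 4, 42, 41] (same object as a)
`print(b)` → prints [2, 8, 4, 42, 41]
`x = (9, 4, 6)` → x = (9, 4, 6)
`y = x` → y = (9, 4, 6)
`x += (20, 23)` → x = (9, 4, 6, 20, 23)
`print(y)` → prints (9, 4, 6)

Answer:
[2, 8, 4, 42, 41]
(9, 4, 6)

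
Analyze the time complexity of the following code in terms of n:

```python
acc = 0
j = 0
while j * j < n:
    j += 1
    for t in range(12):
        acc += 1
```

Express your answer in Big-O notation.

Each loop level contributes: √n × 1. Multiplying the contributions gives O(√n).

Answer: O(√n)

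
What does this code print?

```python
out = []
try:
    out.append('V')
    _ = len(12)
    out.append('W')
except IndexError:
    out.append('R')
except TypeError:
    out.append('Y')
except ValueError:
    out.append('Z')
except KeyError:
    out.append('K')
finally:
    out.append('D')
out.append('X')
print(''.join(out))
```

Execution trace: 'V' (try body) → 'Y' (except TypeError) → 'D' (finally) → 'X' (after the try/except). Output: VYDX

Answer: VYDX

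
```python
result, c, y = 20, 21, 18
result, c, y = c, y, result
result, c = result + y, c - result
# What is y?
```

Trace:
`result, c, y = 20, 21, 18` → result = 20; c = 21; y = 18
`result, c, y = c, y, result` → result = 21; c = 18; y = 20
`result, c = result + y, c - result` → result = 41; c = -3
So y = 20

Answer: 20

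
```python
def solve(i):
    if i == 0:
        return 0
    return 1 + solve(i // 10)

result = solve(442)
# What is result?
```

Count of digits of 442: 3

Answer: 3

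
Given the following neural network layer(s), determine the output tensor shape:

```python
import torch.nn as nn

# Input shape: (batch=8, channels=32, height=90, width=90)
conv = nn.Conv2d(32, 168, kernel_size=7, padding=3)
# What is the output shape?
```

Input: (8, 32, 90, 90) -> Output: (8, 168, 90, 90)

Answer: (8, 168, 90, 90)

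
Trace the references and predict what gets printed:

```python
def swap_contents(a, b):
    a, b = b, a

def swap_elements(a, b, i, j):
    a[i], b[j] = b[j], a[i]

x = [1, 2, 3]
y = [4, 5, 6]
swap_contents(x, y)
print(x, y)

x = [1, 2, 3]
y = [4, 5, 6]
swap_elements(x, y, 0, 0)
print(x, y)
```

Key concept: parameter rebinding vs mutation.
Step by step:
`x = [1, 2, 3]` → x = [1, 2, 3]
`y = [4, 5, 6]` → y = [4, 5, 6]
`swap_contents(x, y)` → no visible change to tracked variables
`print(x, y)` → prints [1, 2, 3] [4, 5, 6]
`x = [1, 2, 3]` → x = [1, 2, 3]
`y = [4, 5, 6]` → y = [4, 5, 6]
`swap_elements(x, y, 0, 0)` → x = [4, 2, 3]; y = [1, 5, 6]
`print(x, y)` → prints [4, 2, 3] [1, 5, 6]

Answer:
[1, 2, 3] [4, 5, 6]
[4, 2, 3] [1, 5, 6]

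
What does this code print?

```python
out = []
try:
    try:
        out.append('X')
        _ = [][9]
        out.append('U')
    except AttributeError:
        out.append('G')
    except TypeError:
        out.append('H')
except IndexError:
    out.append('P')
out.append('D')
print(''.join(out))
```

Execution trace: 'X' (try body) → 'P' (outer except IndexError) → 'D' (after the try/except). Output: XPD

Answer: XPD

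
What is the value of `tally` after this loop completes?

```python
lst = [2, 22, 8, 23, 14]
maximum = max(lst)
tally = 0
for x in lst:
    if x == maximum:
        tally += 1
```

Count of max value 23 in [2, 22, 8, 23, 14]
`tally` takes the values: 0 → 1

Answer: 1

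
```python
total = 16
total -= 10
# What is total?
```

Trace:
`total = 16` → total = 16
`total -= 10` → total = 6
So total = 6

Answer: 6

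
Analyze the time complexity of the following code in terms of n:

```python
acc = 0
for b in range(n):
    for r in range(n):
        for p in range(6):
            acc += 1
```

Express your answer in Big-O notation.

Each loop level contributes: n × n × 1. Multiplying the contributions gives O(n^2).

Answer: O(n^2)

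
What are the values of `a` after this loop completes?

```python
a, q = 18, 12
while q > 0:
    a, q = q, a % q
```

GCD of 18 and 12
`a` takes the values: 18 → 12 → 6

Answer: 6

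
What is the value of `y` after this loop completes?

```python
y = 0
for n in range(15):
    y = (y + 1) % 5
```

Increment mod 5, 15 times = 0
`y` takes the values: 0 → 1 → 2 → 3 → 4 → 0 → 1 → 2 → 3 → 4 → 0 → 1 → 2 → 3 → 4 → 0

Answer: 0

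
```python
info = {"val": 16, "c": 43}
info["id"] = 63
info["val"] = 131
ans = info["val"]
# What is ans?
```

Trace:
`info = {"val": 16, "c": 43}` → info = {'val': 16, 'c': 43}
`info["id"] = 63` → info = {'val': 16, 'c': 43, 'id': 63}
`info["val"] = 131` → info = {'val': 131, 'c': 43, 'id': 63}
`ans = info["val"]` → ans = 131
So ans = 131

Answer: 131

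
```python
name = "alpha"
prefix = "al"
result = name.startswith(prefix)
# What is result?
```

Trace:
`name = "alpha"` → name = 'alpha'
`prefix = "al"` → prefix = 'al'
`result = name.startswith(prefix)` → result = True
So result = True

Answer: True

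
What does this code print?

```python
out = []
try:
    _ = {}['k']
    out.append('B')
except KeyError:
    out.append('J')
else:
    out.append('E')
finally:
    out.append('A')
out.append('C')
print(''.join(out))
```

Execution trace: 'J' (except KeyError) → 'A' (finally) → 'C' (after the try/except). Output: JAC

Answer: JAC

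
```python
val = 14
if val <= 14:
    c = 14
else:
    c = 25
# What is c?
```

Trace:
`val = 14` → val = 14
`if val <= 14: ...` → val <= 14 is True → c = 14
So c = 14

Answer: 14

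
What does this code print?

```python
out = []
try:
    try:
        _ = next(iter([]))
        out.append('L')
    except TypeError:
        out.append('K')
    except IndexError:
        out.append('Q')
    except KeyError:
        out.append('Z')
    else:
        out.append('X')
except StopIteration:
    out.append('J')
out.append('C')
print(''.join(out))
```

Execution trace: 'J' (outer except StopIteration) → 'C' (after the try/except). Output: JC

Answer: JC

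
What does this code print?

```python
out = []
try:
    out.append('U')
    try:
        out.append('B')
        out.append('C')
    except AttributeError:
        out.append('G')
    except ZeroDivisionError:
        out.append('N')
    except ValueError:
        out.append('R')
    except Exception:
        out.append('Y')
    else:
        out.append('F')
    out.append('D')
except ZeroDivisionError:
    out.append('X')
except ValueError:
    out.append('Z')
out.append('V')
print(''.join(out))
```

Execution trace: 'U' (try body) → 'B' (inner try body) → 'C' (inner try body, no exception) → 'F' (inner else) → 'D' (try body, no exception) → 'V' (after the try/except). Output: UBCFDV

Answer: UBCFDV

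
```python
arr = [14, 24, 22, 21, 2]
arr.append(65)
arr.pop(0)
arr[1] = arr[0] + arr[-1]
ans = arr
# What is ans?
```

Trace:
`arr = [14, 24, 22, 21, 2]` → arr = [14, 24, 22, 21, 2]
`arr.append(65)` → arr = [14, 24, 22, 21, 2, 65]
`arr.pop(0)` → arr = [24, 22, 21, 2, 65]
`arr[1] = arr[0] + arr[-1]` → arr = [24, 89, 21, 2, 65]
`ans = arr` → ans = [24, 89, 21, 2, 65]
So ans = [24, 89, 21, 2, 65]

Answer: [24, 89, 21, 2, 65]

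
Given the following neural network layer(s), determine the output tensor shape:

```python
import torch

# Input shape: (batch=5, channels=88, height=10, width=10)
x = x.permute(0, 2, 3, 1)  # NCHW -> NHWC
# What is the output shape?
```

Input: (5, 88, 10, 10) -> Output: (5, 10, 10, 88)

Answer: (5, 10, 10, 88)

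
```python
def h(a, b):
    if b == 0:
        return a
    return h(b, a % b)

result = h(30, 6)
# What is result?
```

h(30, 6) -> h(6, 0) -> 6

Answer: 6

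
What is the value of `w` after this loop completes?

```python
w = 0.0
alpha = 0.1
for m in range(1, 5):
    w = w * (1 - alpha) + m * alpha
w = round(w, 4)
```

Moving average with lr=0.1
`w` takes the values: 0.0 → 0.1 → 0.29 → 0.561 → 0.9049

Answer: 0.9049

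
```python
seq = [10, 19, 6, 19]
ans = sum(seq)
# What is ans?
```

Trace:
`seq = [10, 19, 6, 19]` → seq = [10, 19, 6, 19]
`ans = sum(seq)` → ans = 54
So ans = 54

Answer: 54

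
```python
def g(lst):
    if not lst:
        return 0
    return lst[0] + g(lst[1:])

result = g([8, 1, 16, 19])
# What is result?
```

8 + 1 + 16 + 19 + 0 = 44

Answer: 44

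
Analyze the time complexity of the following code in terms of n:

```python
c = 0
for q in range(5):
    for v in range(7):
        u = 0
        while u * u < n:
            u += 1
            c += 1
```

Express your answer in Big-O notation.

Each loop level contributes: 1 × 1 × √n. Multiplying the contributions gives O(√n).

Answer: O(√n)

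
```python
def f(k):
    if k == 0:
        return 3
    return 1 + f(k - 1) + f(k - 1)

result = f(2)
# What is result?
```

f(k) = 1 + 2·f(k-1), f(0)=3. Closed form: (3+1)·2^2 - 1 = 15.

Answer: 15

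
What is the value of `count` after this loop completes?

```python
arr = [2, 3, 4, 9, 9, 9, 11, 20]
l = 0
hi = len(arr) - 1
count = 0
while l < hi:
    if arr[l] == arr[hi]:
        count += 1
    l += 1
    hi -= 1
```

Count matching pairs from ends
`count` takes the values: 0 → 1

Answer: 1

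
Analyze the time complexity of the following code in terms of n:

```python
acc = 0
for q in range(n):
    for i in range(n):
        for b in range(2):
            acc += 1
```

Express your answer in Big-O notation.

Each loop level contributes: n × n × 1. Multiplying the contributions gives O(n^2).

Answer: O(n^2)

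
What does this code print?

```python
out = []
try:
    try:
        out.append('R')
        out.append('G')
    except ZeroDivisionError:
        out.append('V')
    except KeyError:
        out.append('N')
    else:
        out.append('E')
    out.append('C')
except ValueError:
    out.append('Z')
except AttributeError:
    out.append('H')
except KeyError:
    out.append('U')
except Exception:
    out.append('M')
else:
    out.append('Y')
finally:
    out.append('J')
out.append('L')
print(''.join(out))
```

Execution trace: 'R' (inner try body) → 'G' (inner try body, no exception) → 'E' (inner else) → 'C' (try body, no exception) → 'Y' (else) → 'J' (finally) → 'L' (after the try/except). Output: RGECYJL

Answer: RGECYJL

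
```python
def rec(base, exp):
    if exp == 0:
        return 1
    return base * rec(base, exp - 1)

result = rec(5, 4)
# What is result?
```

rec(5, 4) = 5 * 5 * 5 * 5 = 625

Answer: 625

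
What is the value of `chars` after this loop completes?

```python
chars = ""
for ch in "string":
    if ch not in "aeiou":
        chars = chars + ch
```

Remove vowels from 'string'
`chars` takes the values: "" → "s" → "st" → "str" → "strn" → "strng"

Answer: "strng"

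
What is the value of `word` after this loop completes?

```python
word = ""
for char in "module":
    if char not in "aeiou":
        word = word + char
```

Remove vowels from 'module'
`word` takes the values: "" → "m" → "md" → "mdl"

Answer: "mdl"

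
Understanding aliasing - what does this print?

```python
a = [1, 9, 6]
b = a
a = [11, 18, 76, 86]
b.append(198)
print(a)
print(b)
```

Key concept: rebinding vs mutation: a is rebound to a new list, b still points at the original.
Step by step:
`a = [1, 9, 6]` → a = [1, 9, 6]
`b = a` → b = [1, 9, 6] (same object as a)
`a = [11, 18, 76, 86]` → a = [11, 18, 76, 86]
`b.append(198)` → b = [1, 9, 6, 198]
`print(a)` → prints [11, 18, 76, 86]
`print(b)` → prints [1, 9, 6, 198]

Answer:
[11, 18, 76, 86]
[1, 9, 6, 198]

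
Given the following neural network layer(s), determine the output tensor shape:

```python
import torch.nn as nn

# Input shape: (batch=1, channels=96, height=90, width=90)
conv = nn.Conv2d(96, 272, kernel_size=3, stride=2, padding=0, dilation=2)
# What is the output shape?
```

Input: (1, 96, 90, 90) -> Output: (1, 272, 43, 43)

Answer: (1, 272, 43, 43)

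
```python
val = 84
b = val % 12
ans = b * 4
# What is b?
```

Trace:
`val = 84` → val = 84
`b = val % 12` → b = 0
`ans = b * 4` → ans = 0
So b = 0

Answer: 0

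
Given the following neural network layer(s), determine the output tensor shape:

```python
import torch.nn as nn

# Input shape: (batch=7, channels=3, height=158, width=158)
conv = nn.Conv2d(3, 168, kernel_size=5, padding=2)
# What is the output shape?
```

Input: (7, 3, 158, 158) -> Output: (7, 168, 158, 158)

Answer: (7, 168, 158, 158)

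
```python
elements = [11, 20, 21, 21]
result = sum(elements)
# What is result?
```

Trace:
`elements = [11, 20, 21, 21]` → elements = [11, 20, 21, 21]
`result = sum(elements)` → result = 73
So result = 73

Answer: 73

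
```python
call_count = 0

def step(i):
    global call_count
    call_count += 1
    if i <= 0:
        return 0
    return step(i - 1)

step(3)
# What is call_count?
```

Linear recursion stepping by 1: 4 calls from i=3 down to ≤0.

Answer: 4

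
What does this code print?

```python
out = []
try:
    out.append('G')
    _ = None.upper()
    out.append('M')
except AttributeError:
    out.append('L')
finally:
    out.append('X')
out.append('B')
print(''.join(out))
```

Execution trace: 'G' (try body) → 'L' (except AttributeError) → 'X' (finally) → 'B' (after the try/except). Output: GLXB

Answer: GLXB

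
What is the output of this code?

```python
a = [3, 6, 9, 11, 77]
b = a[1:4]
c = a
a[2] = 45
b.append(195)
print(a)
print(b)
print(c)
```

Key concept: slice vs alias.
Step by step:
`a = [3, 6, 9, 11, 77]` → a = [3, 6, 9, 11, 77]
`b = a[1:4]` → b = [6, 9, 11]
`c = a` → c = [3, 6, 9, 11, 77] (same object as a)
`a[2] = 45` → a = [3, 6, 45, 11, 77] (same object as c); c = [3, 6, 45, 11, 77] (same object as a)
`b.append(195)` → b = [6, 9, 11, 195]
`print(a)` → prints [3, 6, 45, 11, 77]
`print(b)` → prints [6, 9, 11, 195]
`print(c)` → prints [3, 6, 45, 11, 77]

Answer:
[3, 6, 45, 11, 77]
[6, 9, 11, 195]
[3, 6, 45, 11, 77]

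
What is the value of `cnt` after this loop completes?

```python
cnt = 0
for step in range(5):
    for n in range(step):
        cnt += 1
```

Triangle number: 0+1+2+...+4
`cnt` takes the values: 0 → 1 → 2 → 3 → 4 → 5 → 6 → 7 → 8 → 9 → 10

Answer: 10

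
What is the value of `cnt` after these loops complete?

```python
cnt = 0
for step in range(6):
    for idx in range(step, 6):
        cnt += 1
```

Upper triangle: 6 + 5 + ... + 1
`cnt` takes the values: 0 → 1 → 2 → 3 → 4 → 5 → 6 → 7 → 8 → 9 → 10 → 11 → 12 → 13 → 14 → 15 → 16 → 17 → 18 → 19 → 20 → 21

Answer: 21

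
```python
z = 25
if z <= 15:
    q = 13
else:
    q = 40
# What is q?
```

Trace:
`z = 25` → z = 25
`if z <= 15: ...` → z <= 15 is False, take else branch → q = 40
So q = 40

Answer: 40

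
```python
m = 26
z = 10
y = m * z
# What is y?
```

Trace:
`m = 26` → m = 26
`z = 10` → z = 10
`y = m * z` → y = 260
So y = 260

Answer: 260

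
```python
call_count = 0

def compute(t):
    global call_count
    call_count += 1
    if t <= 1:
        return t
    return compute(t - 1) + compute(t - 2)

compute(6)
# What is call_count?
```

Calls(t) = 1 + Calls(t-1) + Calls(t-2); Calls(0)=Calls(1)=1. For t=6 this gives 25.

Answer: 25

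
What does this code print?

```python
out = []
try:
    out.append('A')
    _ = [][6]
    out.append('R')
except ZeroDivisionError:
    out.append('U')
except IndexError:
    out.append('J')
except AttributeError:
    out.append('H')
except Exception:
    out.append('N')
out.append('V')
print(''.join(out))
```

Execution trace: 'A' (try body) → 'J' (except IndexError) → 'V' (after the try/except). Output: AJV

Answer: AJV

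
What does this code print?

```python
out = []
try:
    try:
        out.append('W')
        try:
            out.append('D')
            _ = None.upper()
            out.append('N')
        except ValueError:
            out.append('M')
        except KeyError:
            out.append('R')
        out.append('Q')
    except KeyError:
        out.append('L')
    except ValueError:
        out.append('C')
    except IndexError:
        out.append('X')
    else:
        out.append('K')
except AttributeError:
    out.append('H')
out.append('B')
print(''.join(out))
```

Execution trace: 'W' (try body) → 'D' (inner try body) → 'H' (outer except AttributeError) → 'B' (after the try/except). Output: WDHB

Answer: WDHB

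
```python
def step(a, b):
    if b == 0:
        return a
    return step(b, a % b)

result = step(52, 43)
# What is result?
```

step(52, 43) -> step(43, 9) -> step(9, 7) -> step(7, 2) -> step(2, 1) -> step(1, 0) -> 1

Answer: 1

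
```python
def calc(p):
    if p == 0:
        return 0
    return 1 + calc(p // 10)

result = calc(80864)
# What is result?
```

Count of digits of 80864: 5

Answer: 5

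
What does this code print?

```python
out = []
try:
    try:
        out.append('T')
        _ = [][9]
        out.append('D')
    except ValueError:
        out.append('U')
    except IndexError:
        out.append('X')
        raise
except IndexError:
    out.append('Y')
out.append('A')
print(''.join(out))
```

Execution trace: 'T' (inner try body) → 'X' (inner except IndexError) → 'Y' (outer except IndexError) → 'A' (after the try/except). Output: TXYA

Answer: TXYA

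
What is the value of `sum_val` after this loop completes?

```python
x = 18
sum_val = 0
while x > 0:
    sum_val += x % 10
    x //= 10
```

Sum digits of 18
`sum_val` takes the values: 0 → 8 → 9

Answer: 9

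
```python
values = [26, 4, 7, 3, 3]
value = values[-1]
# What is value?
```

Trace:
`values = [26, 4, 7, 3, 3]` → values = [26, 4, 7, 3, 3]
`value = values[-1]` → value = 3
So value = 3

Answer: 3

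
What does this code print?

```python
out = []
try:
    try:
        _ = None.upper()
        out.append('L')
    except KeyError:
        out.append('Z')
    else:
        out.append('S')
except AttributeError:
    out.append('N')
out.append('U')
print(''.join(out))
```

Execution trace: 'N' (outer except AttributeError) → 'U' (after the try/except). Output: NU

Answer: NU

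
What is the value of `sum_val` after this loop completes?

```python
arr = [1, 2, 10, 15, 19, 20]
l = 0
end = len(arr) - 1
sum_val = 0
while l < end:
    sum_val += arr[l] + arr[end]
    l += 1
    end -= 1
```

Sum of pairs from ends
`sum_val` takes the values: 0 → 21 → 42 → 67

Answer: 67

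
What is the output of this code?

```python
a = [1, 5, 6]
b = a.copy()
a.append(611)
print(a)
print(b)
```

Key concept: list.copy() creates independent copy.
Step by step:
`a = [1, 5, 6]` → a = [1, 5, 6]
`b = a.copy()` → b = [1, 5, 6]
`a.append(611)` → a = [1, 5, 6, 611]
`print(a)` → prints [1, 5, 6, 611]
`print(b)` → prints [1, 5, 6]

Answer:
[1, 5, 6, 611]
[1, 5, 6]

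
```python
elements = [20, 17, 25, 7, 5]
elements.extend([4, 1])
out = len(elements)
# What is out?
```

Trace:
`elements = [20, 17, 25, 7, 5]` → elements = [20, 17, 25, 7, 5]
`elements.extend([4, 1])` → elements = [20, 17, 25, 7, 5, 4, 1]
`out = len(elements)` → out = 7
So out = 7

Answer: 7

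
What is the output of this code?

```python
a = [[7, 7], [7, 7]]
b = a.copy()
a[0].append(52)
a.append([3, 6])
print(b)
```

Key concept: shallow copy with nested lists.
Step by step:
`a = [[7, 7], [7, 7]]` → a = [[7, 7], [7, 7]]
`b = a.copy()` → b = [[7, 7], [7, 7]]
`a[0].append(52)` → a = [[7, 7, 52], [7, 7]]; b = [[7, 7, 52], [7, 7]]
`a.append([3, 6])` → a = [[7, 7, 52], [7, 7], [3, 6]]
`print(b)` → prints [[7, 7, 52], [7, 7]]

Answer: [[7, 7, 52], [7, 7]]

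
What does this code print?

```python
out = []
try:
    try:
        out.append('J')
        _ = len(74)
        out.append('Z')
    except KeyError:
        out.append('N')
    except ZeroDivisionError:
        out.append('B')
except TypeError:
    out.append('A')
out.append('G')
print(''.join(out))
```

Execution trace: 'J' (try body) → 'A' (outer except TypeError) → 'G' (after the try/except). Output: JAG

Answer: JAG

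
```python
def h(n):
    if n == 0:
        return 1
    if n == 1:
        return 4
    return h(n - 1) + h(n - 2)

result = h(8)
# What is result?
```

Build up from base cases: h(0)=1, h(1)=4, h(2)=5, h(3)=9, h(4)=14, h(5)=23, h(6)=37, ..., h(8)=97

Answer: 97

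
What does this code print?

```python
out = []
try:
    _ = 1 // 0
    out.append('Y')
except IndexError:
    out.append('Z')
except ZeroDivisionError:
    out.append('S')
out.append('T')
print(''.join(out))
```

Execution trace: 'S' (except ZeroDivisionError) → 'T' (after the try/except). Output: ST

Answer: ST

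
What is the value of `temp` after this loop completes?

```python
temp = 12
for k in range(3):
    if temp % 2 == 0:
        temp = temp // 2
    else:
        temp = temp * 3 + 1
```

Collatz-style transformation from 12
`temp` takes the values: 12 → 6 → 3 → 10

Answer: 10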